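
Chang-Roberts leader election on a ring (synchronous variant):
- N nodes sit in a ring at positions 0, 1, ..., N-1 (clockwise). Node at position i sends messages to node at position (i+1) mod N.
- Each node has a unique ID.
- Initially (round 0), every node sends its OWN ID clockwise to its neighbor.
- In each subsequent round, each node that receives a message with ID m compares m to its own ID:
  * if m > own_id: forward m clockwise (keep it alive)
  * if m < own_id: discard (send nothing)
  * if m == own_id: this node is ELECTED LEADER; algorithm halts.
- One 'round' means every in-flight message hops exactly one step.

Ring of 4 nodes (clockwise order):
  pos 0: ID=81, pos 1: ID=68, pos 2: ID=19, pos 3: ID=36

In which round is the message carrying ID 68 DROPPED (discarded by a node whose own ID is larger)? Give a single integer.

Round 1: pos1(id68) recv 81: fwd; pos2(id19) recv 68: fwd; pos3(id36) recv 19: drop; pos0(id81) recv 36: drop
Round 2: pos2(id19) recv 81: fwd; pos3(id36) recv 68: fwd
Round 3: pos3(id36) recv 81: fwd; pos0(id81) recv 68: drop
Round 4: pos0(id81) recv 81: ELECTED
Message ID 68 originates at pos 1; dropped at pos 0 in round 3

Answer: 3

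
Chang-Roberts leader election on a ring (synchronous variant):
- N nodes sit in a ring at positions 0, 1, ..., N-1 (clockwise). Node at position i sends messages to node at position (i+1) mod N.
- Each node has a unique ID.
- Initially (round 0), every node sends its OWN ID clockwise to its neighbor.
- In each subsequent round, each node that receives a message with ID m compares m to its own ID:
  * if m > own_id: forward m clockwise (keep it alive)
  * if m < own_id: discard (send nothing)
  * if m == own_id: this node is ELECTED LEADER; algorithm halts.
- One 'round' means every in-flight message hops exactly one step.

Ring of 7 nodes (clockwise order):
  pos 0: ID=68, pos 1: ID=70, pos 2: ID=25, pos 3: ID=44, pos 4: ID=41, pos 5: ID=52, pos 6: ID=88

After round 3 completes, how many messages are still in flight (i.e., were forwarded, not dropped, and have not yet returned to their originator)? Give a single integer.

Round 1: pos1(id70) recv 68: drop; pos2(id25) recv 70: fwd; pos3(id44) recv 25: drop; pos4(id41) recv 44: fwd; pos5(id52) recv 41: drop; pos6(id88) recv 52: drop; pos0(id68) recv 88: fwd
Round 2: pos3(id44) recv 70: fwd; pos5(id52) recv 44: drop; pos1(id70) recv 88: fwd
Round 3: pos4(id41) recv 70: fwd; pos2(id25) recv 88: fwd
After round 3: 2 messages still in flight

Answer: 2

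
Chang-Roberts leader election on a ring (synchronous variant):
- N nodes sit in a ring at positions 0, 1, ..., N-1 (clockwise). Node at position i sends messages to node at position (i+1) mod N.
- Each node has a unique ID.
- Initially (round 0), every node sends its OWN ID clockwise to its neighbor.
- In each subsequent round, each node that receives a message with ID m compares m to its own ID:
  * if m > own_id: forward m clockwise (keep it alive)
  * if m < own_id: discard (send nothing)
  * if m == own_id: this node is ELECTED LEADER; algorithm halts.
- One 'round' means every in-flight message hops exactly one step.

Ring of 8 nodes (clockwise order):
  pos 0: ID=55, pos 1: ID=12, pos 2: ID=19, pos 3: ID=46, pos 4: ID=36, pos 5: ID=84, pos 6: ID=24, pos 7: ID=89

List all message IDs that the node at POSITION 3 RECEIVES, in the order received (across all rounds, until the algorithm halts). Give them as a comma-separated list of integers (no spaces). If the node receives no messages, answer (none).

Answer: 19,55,89

Derivation:
Round 1: pos1(id12) recv 55: fwd; pos2(id19) recv 12: drop; pos3(id46) recv 19: drop; pos4(id36) recv 46: fwd; pos5(id84) recv 36: drop; pos6(id24) recv 84: fwd; pos7(id89) recv 24: drop; pos0(id55) recv 89: fwd
Round 2: pos2(id19) recv 55: fwd; pos5(id84) recv 46: drop; pos7(id89) recv 84: drop; pos1(id12) recv 89: fwd
Round 3: pos3(id46) recv 55: fwd; pos2(id19) recv 89: fwd
Round 4: pos4(id36) recv 55: fwd; pos3(id46) recv 89: fwd
Round 5: pos5(id84) recv 55: drop; pos4(id36) recv 89: fwd
Round 6: pos5(id84) recv 89: fwd
Round 7: pos6(id24) recv 89: fwd
Round 8: pos7(id89) recv 89: ELECTED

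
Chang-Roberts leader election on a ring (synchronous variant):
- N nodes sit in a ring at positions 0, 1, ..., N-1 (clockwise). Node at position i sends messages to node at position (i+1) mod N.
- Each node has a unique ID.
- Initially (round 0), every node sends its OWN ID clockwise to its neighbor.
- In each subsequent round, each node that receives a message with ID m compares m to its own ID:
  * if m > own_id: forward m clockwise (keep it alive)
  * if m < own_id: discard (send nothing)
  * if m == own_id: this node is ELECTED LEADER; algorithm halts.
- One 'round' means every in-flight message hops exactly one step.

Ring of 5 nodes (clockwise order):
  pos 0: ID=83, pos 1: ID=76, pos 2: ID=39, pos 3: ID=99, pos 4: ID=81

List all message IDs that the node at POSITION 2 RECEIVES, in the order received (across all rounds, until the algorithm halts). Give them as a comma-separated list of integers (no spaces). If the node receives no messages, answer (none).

Round 1: pos1(id76) recv 83: fwd; pos2(id39) recv 76: fwd; pos3(id99) recv 39: drop; pos4(id81) recv 99: fwd; pos0(id83) recv 81: drop
Round 2: pos2(id39) recv 83: fwd; pos3(id99) recv 76: drop; pos0(id83) recv 99: fwd
Round 3: pos3(id99) recv 83: drop; pos1(id76) recv 99: fwd
Round 4: pos2(id39) recv 99: fwd
Round 5: pos3(id99) recv 99: ELECTED

Answer: 76,83,99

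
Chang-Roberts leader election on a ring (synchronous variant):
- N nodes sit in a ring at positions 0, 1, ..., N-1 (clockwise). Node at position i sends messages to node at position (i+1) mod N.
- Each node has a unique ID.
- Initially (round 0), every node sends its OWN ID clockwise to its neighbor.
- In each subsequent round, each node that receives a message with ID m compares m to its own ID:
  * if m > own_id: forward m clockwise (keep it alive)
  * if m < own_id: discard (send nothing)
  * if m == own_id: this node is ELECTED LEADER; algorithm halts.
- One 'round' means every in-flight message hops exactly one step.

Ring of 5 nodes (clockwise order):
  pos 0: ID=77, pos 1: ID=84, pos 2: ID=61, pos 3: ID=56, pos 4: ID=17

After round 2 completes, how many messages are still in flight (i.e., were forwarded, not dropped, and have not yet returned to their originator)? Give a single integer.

Round 1: pos1(id84) recv 77: drop; pos2(id61) recv 84: fwd; pos3(id56) recv 61: fwd; pos4(id17) recv 56: fwd; pos0(id77) recv 17: drop
Round 2: pos3(id56) recv 84: fwd; pos4(id17) recv 61: fwd; pos0(id77) recv 56: drop
After round 2: 2 messages still in flight

Answer: 2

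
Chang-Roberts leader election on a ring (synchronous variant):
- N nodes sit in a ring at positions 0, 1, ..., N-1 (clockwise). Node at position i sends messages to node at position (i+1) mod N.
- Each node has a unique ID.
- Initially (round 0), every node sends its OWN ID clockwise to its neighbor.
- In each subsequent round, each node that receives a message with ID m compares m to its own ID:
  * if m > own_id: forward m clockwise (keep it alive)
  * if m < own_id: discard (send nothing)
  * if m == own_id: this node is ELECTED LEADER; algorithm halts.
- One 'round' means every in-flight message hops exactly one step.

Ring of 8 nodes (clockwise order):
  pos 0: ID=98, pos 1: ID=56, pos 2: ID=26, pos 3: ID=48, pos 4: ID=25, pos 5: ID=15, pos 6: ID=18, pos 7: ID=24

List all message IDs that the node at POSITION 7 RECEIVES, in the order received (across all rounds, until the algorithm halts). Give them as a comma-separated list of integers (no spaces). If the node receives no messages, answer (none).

Round 1: pos1(id56) recv 98: fwd; pos2(id26) recv 56: fwd; pos3(id48) recv 26: drop; pos4(id25) recv 48: fwd; pos5(id15) recv 25: fwd; pos6(id18) recv 15: drop; pos7(id24) recv 18: drop; pos0(id98) recv 24: drop
Round 2: pos2(id26) recv 98: fwd; pos3(id48) recv 56: fwd; pos5(id15) recv 48: fwd; pos6(id18) recv 25: fwd
Round 3: pos3(id48) recv 98: fwd; pos4(id25) recv 56: fwd; pos6(id18) recv 48: fwd; pos7(id24) recv 25: fwd
Round 4: pos4(id25) recv 98: fwd; pos5(id15) recv 56: fwd; pos7(id24) recv 48: fwd; pos0(id98) recv 25: drop
Round 5: pos5(id15) recv 98: fwd; pos6(id18) recv 56: fwd; pos0(id98) recv 48: drop
Round 6: pos6(id18) recv 98: fwd; pos7(id24) recv 56: fwd
Round 7: pos7(id24) recv 98: fwd; pos0(id98) recv 56: drop
Round 8: pos0(id98) recv 98: ELECTED

Answer: 18,25,48,56,98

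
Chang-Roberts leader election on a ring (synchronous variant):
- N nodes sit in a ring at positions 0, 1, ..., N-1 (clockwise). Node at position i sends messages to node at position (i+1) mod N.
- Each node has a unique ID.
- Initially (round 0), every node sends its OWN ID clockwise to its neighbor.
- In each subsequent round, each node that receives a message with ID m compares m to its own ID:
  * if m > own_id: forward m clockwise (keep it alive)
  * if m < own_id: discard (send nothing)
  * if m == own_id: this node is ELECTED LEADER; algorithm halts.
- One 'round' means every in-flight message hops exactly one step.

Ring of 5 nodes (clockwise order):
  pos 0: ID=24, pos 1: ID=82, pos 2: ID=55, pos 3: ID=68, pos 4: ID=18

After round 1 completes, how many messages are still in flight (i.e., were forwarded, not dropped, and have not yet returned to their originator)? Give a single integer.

Round 1: pos1(id82) recv 24: drop; pos2(id55) recv 82: fwd; pos3(id68) recv 55: drop; pos4(id18) recv 68: fwd; pos0(id24) recv 18: drop
After round 1: 2 messages still in flight

Answer: 2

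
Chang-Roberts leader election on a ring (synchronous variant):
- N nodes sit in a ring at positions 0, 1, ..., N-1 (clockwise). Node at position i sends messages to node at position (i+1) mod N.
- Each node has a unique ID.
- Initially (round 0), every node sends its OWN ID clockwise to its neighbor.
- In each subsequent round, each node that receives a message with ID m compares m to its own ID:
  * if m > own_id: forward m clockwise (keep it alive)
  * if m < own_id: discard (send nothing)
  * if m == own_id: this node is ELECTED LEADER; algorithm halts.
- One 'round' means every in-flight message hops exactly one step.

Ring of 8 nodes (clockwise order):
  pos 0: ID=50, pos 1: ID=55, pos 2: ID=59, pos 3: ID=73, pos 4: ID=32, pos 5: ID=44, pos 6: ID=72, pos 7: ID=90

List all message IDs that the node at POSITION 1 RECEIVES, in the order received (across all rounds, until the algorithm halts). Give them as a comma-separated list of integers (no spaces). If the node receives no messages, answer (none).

Round 1: pos1(id55) recv 50: drop; pos2(id59) recv 55: drop; pos3(id73) recv 59: drop; pos4(id32) recv 73: fwd; pos5(id44) recv 32: drop; pos6(id72) recv 44: drop; pos7(id90) recv 72: drop; pos0(id50) recv 90: fwd
Round 2: pos5(id44) recv 73: fwd; pos1(id55) recv 90: fwd
Round 3: pos6(id72) recv 73: fwd; pos2(id59) recv 90: fwd
Round 4: pos7(id90) recv 73: drop; pos3(id73) recv 90: fwd
Round 5: pos4(id32) recv 90: fwd
Round 6: pos5(id44) recv 90: fwd
Round 7: pos6(id72) recv 90: fwd
Round 8: pos7(id90) recv 90: ELECTED

Answer: 50,90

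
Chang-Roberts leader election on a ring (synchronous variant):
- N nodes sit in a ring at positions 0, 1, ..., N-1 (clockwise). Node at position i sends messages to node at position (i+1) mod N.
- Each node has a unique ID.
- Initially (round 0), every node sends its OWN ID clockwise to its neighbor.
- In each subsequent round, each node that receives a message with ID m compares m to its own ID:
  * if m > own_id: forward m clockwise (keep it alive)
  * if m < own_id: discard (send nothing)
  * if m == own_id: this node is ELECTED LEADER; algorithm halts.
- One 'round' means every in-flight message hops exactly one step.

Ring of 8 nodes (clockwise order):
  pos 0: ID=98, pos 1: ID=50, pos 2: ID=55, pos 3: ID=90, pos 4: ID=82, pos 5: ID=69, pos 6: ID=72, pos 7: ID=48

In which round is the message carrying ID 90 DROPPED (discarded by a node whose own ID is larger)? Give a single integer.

Answer: 5

Derivation:
Round 1: pos1(id50) recv 98: fwd; pos2(id55) recv 50: drop; pos3(id90) recv 55: drop; pos4(id82) recv 90: fwd; pos5(id69) recv 82: fwd; pos6(id72) recv 69: drop; pos7(id48) recv 72: fwd; pos0(id98) recv 48: drop
Round 2: pos2(id55) recv 98: fwd; pos5(id69) recv 90: fwd; pos6(id72) recv 82: fwd; pos0(id98) recv 72: drop
Round 3: pos3(id90) recv 98: fwd; pos6(id72) recv 90: fwd; pos7(id48) recv 82: fwd
Round 4: pos4(id82) recv 98: fwd; pos7(id48) recv 90: fwd; pos0(id98) recv 82: drop
Round 5: pos5(id69) recv 98: fwd; pos0(id98) recv 90: drop
Round 6: pos6(id72) recv 98: fwd
Round 7: pos7(id48) recv 98: fwd
Round 8: pos0(id98) recv 98: ELECTED
Message ID 90 originates at pos 3; dropped at pos 0 in round 5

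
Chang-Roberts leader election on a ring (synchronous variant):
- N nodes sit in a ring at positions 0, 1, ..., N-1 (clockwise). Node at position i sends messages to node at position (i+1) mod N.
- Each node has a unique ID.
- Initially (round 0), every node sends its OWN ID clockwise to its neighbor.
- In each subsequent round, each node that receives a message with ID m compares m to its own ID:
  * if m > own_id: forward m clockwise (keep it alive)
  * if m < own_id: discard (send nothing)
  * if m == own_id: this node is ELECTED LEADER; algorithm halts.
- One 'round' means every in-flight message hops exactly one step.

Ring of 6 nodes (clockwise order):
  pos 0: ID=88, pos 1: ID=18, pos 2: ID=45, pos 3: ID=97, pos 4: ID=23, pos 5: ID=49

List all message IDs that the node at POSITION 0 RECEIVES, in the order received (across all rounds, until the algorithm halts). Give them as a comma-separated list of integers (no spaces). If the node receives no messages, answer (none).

Round 1: pos1(id18) recv 88: fwd; pos2(id45) recv 18: drop; pos3(id97) recv 45: drop; pos4(id23) recv 97: fwd; pos5(id49) recv 23: drop; pos0(id88) recv 49: drop
Round 2: pos2(id45) recv 88: fwd; pos5(id49) recv 97: fwd
Round 3: pos3(id97) recv 88: drop; pos0(id88) recv 97: fwd
Round 4: pos1(id18) recv 97: fwd
Round 5: pos2(id45) recv 97: fwd
Round 6: pos3(id97) recv 97: ELECTED

Answer: 49,97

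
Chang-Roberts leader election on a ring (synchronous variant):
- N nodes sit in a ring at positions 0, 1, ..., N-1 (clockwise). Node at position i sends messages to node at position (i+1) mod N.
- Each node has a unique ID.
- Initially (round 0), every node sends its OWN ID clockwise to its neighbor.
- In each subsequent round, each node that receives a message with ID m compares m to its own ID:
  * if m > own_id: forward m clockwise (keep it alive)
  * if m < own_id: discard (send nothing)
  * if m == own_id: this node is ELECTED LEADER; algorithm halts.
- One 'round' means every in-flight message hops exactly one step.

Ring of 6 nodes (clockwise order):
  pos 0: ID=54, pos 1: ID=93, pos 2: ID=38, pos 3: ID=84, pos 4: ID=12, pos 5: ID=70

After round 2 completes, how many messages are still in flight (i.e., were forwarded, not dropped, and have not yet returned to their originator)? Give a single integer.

Answer: 2

Derivation:
Round 1: pos1(id93) recv 54: drop; pos2(id38) recv 93: fwd; pos3(id84) recv 38: drop; pos4(id12) recv 84: fwd; pos5(id70) recv 12: drop; pos0(id54) recv 70: fwd
Round 2: pos3(id84) recv 93: fwd; pos5(id70) recv 84: fwd; pos1(id93) recv 70: drop
After round 2: 2 messages still in flight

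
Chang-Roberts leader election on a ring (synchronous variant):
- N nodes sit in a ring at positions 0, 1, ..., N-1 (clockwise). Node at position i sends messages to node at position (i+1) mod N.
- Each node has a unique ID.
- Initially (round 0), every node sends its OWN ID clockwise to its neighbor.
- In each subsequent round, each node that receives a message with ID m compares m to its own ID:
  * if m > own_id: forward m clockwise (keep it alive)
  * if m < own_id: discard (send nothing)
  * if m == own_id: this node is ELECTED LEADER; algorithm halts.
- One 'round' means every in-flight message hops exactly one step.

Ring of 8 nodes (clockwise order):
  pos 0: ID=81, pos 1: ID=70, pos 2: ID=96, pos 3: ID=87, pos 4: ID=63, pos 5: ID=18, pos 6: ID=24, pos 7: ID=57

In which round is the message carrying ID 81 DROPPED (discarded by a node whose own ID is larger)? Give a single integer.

Answer: 2

Derivation:
Round 1: pos1(id70) recv 81: fwd; pos2(id96) recv 70: drop; pos3(id87) recv 96: fwd; pos4(id63) recv 87: fwd; pos5(id18) recv 63: fwd; pos6(id24) recv 18: drop; pos7(id57) recv 24: drop; pos0(id81) recv 57: drop
Round 2: pos2(id96) recv 81: drop; pos4(id63) recv 96: fwd; pos5(id18) recv 87: fwd; pos6(id24) recv 63: fwd
Round 3: pos5(id18) recv 96: fwd; pos6(id24) recv 87: fwd; pos7(id57) recv 63: fwd
Round 4: pos6(id24) recv 96: fwd; pos7(id57) recv 87: fwd; pos0(id81) recv 63: drop
Round 5: pos7(id57) recv 96: fwd; pos0(id81) recv 87: fwd
Round 6: pos0(id81) recv 96: fwd; pos1(id70) recv 87: fwd
Round 7: pos1(id70) recv 96: fwd; pos2(id96) recv 87: drop
Round 8: pos2(id96) recv 96: ELECTED
Message ID 81 originates at pos 0; dropped at pos 2 in round 2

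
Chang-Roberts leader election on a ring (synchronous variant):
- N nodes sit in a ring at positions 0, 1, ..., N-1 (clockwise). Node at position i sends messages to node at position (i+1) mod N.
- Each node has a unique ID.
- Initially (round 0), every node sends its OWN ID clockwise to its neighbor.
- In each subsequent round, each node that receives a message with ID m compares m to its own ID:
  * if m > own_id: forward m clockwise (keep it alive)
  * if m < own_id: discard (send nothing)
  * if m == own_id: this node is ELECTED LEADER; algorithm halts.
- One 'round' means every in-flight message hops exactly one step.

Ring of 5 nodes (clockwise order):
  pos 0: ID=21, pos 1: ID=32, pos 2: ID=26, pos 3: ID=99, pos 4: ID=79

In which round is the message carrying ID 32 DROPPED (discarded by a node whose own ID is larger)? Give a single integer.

Round 1: pos1(id32) recv 21: drop; pos2(id26) recv 32: fwd; pos3(id99) recv 26: drop; pos4(id79) recv 99: fwd; pos0(id21) recv 79: fwd
Round 2: pos3(id99) recv 32: drop; pos0(id21) recv 99: fwd; pos1(id32) recv 79: fwd
Round 3: pos1(id32) recv 99: fwd; pos2(id26) recv 79: fwd
Round 4: pos2(id26) recv 99: fwd; pos3(id99) recv 79: drop
Round 5: pos3(id99) recv 99: ELECTED
Message ID 32 originates at pos 1; dropped at pos 3 in round 2

Answer: 2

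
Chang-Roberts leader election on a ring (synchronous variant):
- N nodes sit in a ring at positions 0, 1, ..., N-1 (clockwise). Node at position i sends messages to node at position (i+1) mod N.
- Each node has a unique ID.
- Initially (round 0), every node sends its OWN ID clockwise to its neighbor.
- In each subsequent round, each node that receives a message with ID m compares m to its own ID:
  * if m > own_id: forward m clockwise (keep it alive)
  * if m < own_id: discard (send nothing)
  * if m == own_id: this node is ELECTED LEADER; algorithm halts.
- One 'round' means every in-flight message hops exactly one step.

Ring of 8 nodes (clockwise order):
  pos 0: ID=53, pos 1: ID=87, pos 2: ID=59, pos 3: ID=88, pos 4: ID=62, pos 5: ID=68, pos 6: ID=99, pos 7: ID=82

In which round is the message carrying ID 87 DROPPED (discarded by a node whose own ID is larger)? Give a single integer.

Round 1: pos1(id87) recv 53: drop; pos2(id59) recv 87: fwd; pos3(id88) recv 59: drop; pos4(id62) recv 88: fwd; pos5(id68) recv 62: drop; pos6(id99) recv 68: drop; pos7(id82) recv 99: fwd; pos0(id53) recv 82: fwd
Round 2: pos3(id88) recv 87: drop; pos5(id68) recv 88: fwd; pos0(id53) recv 99: fwd; pos1(id87) recv 82: drop
Round 3: pos6(id99) recv 88: drop; pos1(id87) recv 99: fwd
Round 4: pos2(id59) recv 99: fwd
Round 5: pos3(id88) recv 99: fwd
Round 6: pos4(id62) recv 99: fwd
Round 7: pos5(id68) recv 99: fwd
Round 8: pos6(id99) recv 99: ELECTED
Message ID 87 originates at pos 1; dropped at pos 3 in round 2

Answer: 2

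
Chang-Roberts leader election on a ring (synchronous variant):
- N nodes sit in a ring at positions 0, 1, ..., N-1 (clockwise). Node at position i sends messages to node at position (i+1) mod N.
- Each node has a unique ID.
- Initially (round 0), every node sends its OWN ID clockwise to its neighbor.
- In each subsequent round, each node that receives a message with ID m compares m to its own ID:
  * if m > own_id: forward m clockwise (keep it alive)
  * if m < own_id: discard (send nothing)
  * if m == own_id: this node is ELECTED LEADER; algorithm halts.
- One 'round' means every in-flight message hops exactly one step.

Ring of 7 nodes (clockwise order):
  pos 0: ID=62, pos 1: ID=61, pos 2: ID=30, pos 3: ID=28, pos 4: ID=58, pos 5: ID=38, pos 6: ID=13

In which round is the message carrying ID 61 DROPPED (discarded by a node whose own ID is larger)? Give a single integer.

Answer: 6

Derivation:
Round 1: pos1(id61) recv 62: fwd; pos2(id30) recv 61: fwd; pos3(id28) recv 30: fwd; pos4(id58) recv 28: drop; pos5(id38) recv 58: fwd; pos6(id13) recv 38: fwd; pos0(id62) recv 13: drop
Round 2: pos2(id30) recv 62: fwd; pos3(id28) recv 61: fwd; pos4(id58) recv 30: drop; pos6(id13) recv 58: fwd; pos0(id62) recv 38: drop
Round 3: pos3(id28) recv 62: fwd; pos4(id58) recv 61: fwd; pos0(id62) recv 58: drop
Round 4: pos4(id58) recv 62: fwd; pos5(id38) recv 61: fwd
Round 5: pos5(id38) recv 62: fwd; pos6(id13) recv 61: fwd
Round 6: pos6(id13) recv 62: fwd; pos0(id62) recv 61: drop
Round 7: pos0(id62) recv 62: ELECTED
Message ID 61 originates at pos 1; dropped at pos 0 in round 6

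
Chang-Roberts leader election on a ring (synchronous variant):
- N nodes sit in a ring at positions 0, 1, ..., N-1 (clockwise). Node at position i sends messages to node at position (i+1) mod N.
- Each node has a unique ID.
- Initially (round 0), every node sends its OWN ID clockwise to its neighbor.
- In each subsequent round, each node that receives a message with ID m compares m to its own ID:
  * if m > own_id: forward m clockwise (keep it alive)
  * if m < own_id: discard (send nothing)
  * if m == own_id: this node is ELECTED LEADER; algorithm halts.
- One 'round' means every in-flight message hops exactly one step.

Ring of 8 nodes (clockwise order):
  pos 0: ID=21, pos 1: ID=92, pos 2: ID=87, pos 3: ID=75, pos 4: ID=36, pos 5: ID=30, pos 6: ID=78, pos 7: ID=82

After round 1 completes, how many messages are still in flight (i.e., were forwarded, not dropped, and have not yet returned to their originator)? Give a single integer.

Round 1: pos1(id92) recv 21: drop; pos2(id87) recv 92: fwd; pos3(id75) recv 87: fwd; pos4(id36) recv 75: fwd; pos5(id30) recv 36: fwd; pos6(id78) recv 30: drop; pos7(id82) recv 78: drop; pos0(id21) recv 82: fwd
After round 1: 5 messages still in flight

Answer: 5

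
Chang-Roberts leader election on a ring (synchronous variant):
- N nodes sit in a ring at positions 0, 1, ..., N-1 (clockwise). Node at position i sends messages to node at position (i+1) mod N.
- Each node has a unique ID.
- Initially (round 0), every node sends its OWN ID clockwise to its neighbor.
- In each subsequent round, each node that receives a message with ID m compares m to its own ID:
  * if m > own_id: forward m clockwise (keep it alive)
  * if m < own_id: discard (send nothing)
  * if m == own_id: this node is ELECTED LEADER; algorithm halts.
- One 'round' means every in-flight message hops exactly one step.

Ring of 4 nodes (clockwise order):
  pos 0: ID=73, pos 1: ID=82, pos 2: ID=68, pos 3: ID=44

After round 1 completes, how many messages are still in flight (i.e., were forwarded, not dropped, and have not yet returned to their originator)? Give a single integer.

Round 1: pos1(id82) recv 73: drop; pos2(id68) recv 82: fwd; pos3(id44) recv 68: fwd; pos0(id73) recv 44: drop
After round 1: 2 messages still in flight

Answer: 2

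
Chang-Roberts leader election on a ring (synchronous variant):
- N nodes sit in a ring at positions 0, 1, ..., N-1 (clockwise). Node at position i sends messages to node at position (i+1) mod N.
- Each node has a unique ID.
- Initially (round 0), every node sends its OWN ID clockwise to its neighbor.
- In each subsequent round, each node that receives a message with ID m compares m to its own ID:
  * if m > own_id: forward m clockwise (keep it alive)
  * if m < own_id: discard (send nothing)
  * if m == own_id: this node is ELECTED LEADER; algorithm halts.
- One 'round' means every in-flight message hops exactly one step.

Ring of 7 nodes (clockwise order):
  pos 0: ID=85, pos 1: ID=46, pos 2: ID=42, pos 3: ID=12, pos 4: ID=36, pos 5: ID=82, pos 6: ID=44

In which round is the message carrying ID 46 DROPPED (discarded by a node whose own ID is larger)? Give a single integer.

Round 1: pos1(id46) recv 85: fwd; pos2(id42) recv 46: fwd; pos3(id12) recv 42: fwd; pos4(id36) recv 12: drop; pos5(id82) recv 36: drop; pos6(id44) recv 82: fwd; pos0(id85) recv 44: drop
Round 2: pos2(id42) recv 85: fwd; pos3(id12) recv 46: fwd; pos4(id36) recv 42: fwd; pos0(id85) recv 82: drop
Round 3: pos3(id12) recv 85: fwd; pos4(id36) recv 46: fwd; pos5(id82) recv 42: drop
Round 4: pos4(id36) recv 85: fwd; pos5(id82) recv 46: drop
Round 5: pos5(id82) recv 85: fwd
Round 6: pos6(id44) recv 85: fwd
Round 7: pos0(id85) recv 85: ELECTED
Message ID 46 originates at pos 1; dropped at pos 5 in round 4

Answer: 4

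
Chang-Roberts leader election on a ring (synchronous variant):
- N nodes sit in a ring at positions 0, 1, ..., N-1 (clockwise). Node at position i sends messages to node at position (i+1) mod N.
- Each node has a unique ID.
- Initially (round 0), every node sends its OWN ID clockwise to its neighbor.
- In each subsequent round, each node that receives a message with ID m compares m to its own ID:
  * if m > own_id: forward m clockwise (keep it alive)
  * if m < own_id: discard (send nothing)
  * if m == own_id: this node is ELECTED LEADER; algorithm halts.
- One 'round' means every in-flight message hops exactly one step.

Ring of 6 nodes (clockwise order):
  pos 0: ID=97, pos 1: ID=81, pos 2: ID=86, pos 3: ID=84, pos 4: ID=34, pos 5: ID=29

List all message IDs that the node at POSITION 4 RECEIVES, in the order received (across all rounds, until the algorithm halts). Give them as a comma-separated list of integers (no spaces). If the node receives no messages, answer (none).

Answer: 84,86,97

Derivation:
Round 1: pos1(id81) recv 97: fwd; pos2(id86) recv 81: drop; pos3(id84) recv 86: fwd; pos4(id34) recv 84: fwd; pos5(id29) recv 34: fwd; pos0(id97) recv 29: drop
Round 2: pos2(id86) recv 97: fwd; pos4(id34) recv 86: fwd; pos5(id29) recv 84: fwd; pos0(id97) recv 34: drop
Round 3: pos3(id84) recv 97: fwd; pos5(id29) recv 86: fwd; pos0(id97) recv 84: drop
Round 4: pos4(id34) recv 97: fwd; pos0(id97) recv 86: drop
Round 5: pos5(id29) recv 97: fwd
Round 6: pos0(id97) recv 97: ELECTED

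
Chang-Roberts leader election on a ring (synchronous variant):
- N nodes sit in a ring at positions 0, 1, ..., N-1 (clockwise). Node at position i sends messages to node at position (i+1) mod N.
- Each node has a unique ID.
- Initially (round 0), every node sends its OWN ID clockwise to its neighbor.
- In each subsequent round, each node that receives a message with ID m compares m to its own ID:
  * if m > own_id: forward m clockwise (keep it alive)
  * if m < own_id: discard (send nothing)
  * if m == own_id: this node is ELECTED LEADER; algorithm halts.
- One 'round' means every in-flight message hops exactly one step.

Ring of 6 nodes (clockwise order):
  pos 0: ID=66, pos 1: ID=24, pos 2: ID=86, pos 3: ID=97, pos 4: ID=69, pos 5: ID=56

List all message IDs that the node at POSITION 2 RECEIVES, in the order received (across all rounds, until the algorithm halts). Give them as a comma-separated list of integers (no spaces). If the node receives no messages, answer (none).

Round 1: pos1(id24) recv 66: fwd; pos2(id86) recv 24: drop; pos3(id97) recv 86: drop; pos4(id69) recv 97: fwd; pos5(id56) recv 69: fwd; pos0(id66) recv 56: drop
Round 2: pos2(id86) recv 66: drop; pos5(id56) recv 97: fwd; pos0(id66) recv 69: fwd
Round 3: pos0(id66) recv 97: fwd; pos1(id24) recv 69: fwd
Round 4: pos1(id24) recv 97: fwd; pos2(id86) recv 69: drop
Round 5: pos2(id86) recv 97: fwd
Round 6: pos3(id97) recv 97: ELECTED

Answer: 24,66,69,97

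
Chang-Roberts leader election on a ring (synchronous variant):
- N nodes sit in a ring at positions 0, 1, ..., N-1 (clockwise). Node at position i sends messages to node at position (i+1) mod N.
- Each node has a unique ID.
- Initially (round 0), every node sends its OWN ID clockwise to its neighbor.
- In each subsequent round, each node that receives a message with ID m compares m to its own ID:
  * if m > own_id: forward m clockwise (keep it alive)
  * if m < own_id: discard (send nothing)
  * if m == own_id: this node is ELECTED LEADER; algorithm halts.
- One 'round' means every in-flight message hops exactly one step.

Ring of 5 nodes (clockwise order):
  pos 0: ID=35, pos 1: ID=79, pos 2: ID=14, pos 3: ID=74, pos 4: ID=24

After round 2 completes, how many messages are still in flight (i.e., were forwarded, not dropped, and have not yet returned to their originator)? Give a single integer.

Round 1: pos1(id79) recv 35: drop; pos2(id14) recv 79: fwd; pos3(id74) recv 14: drop; pos4(id24) recv 74: fwd; pos0(id35) recv 24: drop
Round 2: pos3(id74) recv 79: fwd; pos0(id35) recv 74: fwd
After round 2: 2 messages still in flight

Answer: 2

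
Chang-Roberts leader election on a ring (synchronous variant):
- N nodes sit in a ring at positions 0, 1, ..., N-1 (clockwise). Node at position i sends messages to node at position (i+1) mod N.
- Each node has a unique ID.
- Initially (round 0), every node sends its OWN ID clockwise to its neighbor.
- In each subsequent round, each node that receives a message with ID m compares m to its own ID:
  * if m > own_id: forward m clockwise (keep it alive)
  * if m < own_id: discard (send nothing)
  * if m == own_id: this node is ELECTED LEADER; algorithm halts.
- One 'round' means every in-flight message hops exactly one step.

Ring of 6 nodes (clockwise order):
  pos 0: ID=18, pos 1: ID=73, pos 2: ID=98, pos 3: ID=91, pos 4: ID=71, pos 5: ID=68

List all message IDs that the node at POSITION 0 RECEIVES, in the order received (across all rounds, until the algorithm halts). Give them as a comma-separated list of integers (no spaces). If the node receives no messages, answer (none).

Answer: 68,71,91,98

Derivation:
Round 1: pos1(id73) recv 18: drop; pos2(id98) recv 73: drop; pos3(id91) recv 98: fwd; pos4(id71) recv 91: fwd; pos5(id68) recv 71: fwd; pos0(id18) recv 68: fwd
Round 2: pos4(id71) recv 98: fwd; pos5(id68) recv 91: fwd; pos0(id18) recv 71: fwd; pos1(id73) recv 68: drop
Round 3: pos5(id68) recv 98: fwd; pos0(id18) recv 91: fwd; pos1(id73) recv 71: drop
Round 4: pos0(id18) recv 98: fwd; pos1(id73) recv 91: fwd
Round 5: pos1(id73) recv 98: fwd; pos2(id98) recv 91: drop
Round 6: pos2(id98) recv 98: ELECTED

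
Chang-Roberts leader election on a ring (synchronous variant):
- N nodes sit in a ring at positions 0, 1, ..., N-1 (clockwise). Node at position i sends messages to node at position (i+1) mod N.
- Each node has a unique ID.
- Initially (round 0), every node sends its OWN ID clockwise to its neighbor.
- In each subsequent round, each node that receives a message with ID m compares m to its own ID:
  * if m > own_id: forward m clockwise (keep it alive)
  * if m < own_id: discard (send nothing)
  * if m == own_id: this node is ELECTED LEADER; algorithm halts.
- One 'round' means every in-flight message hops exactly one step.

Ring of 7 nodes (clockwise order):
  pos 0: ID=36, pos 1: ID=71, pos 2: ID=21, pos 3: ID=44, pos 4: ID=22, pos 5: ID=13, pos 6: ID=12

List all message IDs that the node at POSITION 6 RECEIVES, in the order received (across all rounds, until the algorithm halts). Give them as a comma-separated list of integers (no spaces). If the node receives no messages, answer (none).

Round 1: pos1(id71) recv 36: drop; pos2(id21) recv 71: fwd; pos3(id44) recv 21: drop; pos4(id22) recv 44: fwd; pos5(id13) recv 22: fwd; pos6(id12) recv 13: fwd; pos0(id36) recv 12: drop
Round 2: pos3(id44) recv 71: fwd; pos5(id13) recv 44: fwd; pos6(id12) recv 22: fwd; pos0(id36) recv 13: drop
Round 3: pos4(id22) recv 71: fwd; pos6(id12) recv 44: fwd; pos0(id36) recv 22: drop
Round 4: pos5(id13) recv 71: fwd; pos0(id36) recv 44: fwd
Round 5: pos6(id12) recv 71: fwd; pos1(id71) recv 44: drop
Round 6: pos0(id36) recv 71: fwd
Round 7: pos1(id71) recv 71: ELECTED

Answer: 13,22,44,71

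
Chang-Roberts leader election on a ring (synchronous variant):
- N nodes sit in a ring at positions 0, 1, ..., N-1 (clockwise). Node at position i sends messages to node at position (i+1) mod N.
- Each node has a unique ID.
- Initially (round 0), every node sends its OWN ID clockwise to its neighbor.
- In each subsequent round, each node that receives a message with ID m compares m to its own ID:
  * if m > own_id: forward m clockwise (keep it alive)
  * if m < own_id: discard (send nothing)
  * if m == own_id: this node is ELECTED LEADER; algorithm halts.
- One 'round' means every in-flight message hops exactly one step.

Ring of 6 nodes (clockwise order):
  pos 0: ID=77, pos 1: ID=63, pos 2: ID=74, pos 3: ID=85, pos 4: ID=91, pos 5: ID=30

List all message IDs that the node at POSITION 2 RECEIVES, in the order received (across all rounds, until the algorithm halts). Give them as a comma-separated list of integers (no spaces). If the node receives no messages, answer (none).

Answer: 63,77,91

Derivation:
Round 1: pos1(id63) recv 77: fwd; pos2(id74) recv 63: drop; pos3(id85) recv 74: drop; pos4(id91) recv 85: drop; pos5(id30) recv 91: fwd; pos0(id77) recv 30: drop
Round 2: pos2(id74) recv 77: fwd; pos0(id77) recv 91: fwd
Round 3: pos3(id85) recv 77: drop; pos1(id63) recv 91: fwd
Round 4: pos2(id74) recv 91: fwd
Round 5: pos3(id85) recv 91: fwd
Round 6: pos4(id91) recv 91: ELECTED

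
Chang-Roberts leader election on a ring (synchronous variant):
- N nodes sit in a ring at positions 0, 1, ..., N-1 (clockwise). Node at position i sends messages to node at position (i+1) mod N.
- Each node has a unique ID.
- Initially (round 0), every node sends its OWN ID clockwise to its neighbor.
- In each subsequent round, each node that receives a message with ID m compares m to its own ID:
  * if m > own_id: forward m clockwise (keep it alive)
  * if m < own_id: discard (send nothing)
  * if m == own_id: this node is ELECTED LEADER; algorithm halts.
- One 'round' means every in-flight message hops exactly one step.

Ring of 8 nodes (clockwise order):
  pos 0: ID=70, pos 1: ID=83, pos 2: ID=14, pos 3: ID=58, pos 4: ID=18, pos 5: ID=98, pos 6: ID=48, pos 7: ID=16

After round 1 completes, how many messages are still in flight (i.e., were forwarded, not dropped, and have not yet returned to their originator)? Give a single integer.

Round 1: pos1(id83) recv 70: drop; pos2(id14) recv 83: fwd; pos3(id58) recv 14: drop; pos4(id18) recv 58: fwd; pos5(id98) recv 18: drop; pos6(id48) recv 98: fwd; pos7(id16) recv 48: fwd; pos0(id70) recv 16: drop
After round 1: 4 messages still in flight

Answer: 4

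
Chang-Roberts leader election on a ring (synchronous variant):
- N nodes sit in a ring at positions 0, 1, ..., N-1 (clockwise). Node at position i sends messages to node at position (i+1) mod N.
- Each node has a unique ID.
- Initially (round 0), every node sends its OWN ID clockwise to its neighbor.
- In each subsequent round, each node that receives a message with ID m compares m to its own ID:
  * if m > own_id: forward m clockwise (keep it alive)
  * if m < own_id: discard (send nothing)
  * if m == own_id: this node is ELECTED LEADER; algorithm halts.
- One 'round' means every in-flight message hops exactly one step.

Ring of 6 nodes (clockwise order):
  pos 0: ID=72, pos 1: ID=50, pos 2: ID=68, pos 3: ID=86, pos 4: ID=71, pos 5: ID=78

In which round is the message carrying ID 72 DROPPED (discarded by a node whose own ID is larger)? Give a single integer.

Answer: 3

Derivation:
Round 1: pos1(id50) recv 72: fwd; pos2(id68) recv 50: drop; pos3(id86) recv 68: drop; pos4(id71) recv 86: fwd; pos5(id78) recv 71: drop; pos0(id72) recv 78: fwd
Round 2: pos2(id68) recv 72: fwd; pos5(id78) recv 86: fwd; pos1(id50) recv 78: fwd
Round 3: pos3(id86) recv 72: drop; pos0(id72) recv 86: fwd; pos2(id68) recv 78: fwd
Round 4: pos1(id50) recv 86: fwd; pos3(id86) recv 78: drop
Round 5: pos2(id68) recv 86: fwd
Round 6: pos3(id86) recv 86: ELECTED
Message ID 72 originates at pos 0; dropped at pos 3 in round 3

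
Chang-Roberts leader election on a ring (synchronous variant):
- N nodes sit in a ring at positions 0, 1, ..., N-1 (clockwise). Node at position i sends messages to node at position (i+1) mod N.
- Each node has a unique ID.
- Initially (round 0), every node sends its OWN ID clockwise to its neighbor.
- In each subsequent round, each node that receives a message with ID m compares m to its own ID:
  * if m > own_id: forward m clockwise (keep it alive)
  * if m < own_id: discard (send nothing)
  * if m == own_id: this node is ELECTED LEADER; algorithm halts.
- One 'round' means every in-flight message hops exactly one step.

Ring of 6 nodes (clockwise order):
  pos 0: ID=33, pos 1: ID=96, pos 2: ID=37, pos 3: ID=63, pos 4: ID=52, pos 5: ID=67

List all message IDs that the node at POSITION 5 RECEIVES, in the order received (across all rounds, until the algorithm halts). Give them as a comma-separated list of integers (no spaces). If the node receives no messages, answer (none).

Round 1: pos1(id96) recv 33: drop; pos2(id37) recv 96: fwd; pos3(id63) recv 37: drop; pos4(id52) recv 63: fwd; pos5(id67) recv 52: drop; pos0(id33) recv 67: fwd
Round 2: pos3(id63) recv 96: fwd; pos5(id67) recv 63: drop; pos1(id96) recv 67: drop
Round 3: pos4(id52) recv 96: fwd
Round 4: pos5(id67) recv 96: fwd
Round 5: pos0(id33) recv 96: fwd
Round 6: pos1(id96) recv 96: ELECTED

Answer: 52,63,96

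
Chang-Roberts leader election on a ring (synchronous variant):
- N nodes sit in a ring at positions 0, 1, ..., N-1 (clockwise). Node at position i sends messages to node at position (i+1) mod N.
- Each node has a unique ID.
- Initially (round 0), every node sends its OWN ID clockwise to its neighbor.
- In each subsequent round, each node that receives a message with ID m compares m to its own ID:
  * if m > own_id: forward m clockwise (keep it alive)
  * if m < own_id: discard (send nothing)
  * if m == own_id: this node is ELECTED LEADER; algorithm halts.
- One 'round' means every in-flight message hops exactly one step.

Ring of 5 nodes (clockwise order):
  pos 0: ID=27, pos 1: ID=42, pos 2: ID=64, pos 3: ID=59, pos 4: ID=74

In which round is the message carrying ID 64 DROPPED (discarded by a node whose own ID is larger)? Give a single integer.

Round 1: pos1(id42) recv 27: drop; pos2(id64) recv 42: drop; pos3(id59) recv 64: fwd; pos4(id74) recv 59: drop; pos0(id27) recv 74: fwd
Round 2: pos4(id74) recv 64: drop; pos1(id42) recv 74: fwd
Round 3: pos2(id64) recv 74: fwd
Round 4: pos3(id59) recv 74: fwd
Round 5: pos4(id74) recv 74: ELECTED
Message ID 64 originates at pos 2; dropped at pos 4 in round 2

Answer: 2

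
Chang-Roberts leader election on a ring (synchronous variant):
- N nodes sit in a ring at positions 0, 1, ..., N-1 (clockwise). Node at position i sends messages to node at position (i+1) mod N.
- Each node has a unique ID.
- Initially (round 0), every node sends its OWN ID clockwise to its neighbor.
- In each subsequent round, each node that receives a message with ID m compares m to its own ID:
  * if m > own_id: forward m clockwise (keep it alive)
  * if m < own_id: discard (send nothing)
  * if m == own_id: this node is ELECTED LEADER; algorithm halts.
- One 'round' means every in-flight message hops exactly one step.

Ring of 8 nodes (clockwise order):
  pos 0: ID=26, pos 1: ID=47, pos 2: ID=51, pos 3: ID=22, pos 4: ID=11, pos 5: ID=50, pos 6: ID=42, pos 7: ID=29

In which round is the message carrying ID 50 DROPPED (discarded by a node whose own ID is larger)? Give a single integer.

Round 1: pos1(id47) recv 26: drop; pos2(id51) recv 47: drop; pos3(id22) recv 51: fwd; pos4(id11) recv 22: fwd; pos5(id50) recv 11: drop; pos6(id42) recv 50: fwd; pos7(id29) recv 42: fwd; pos0(id26) recv 29: fwd
Round 2: pos4(id11) recv 51: fwd; pos5(id50) recv 22: drop; pos7(id29) recv 50: fwd; pos0(id26) recv 42: fwd; pos1(id47) recv 29: drop
Round 3: pos5(id50) recv 51: fwd; pos0(id26) recv 50: fwd; pos1(id47) recv 42: drop
Round 4: pos6(id42) recv 51: fwd; pos1(id47) recv 50: fwd
Round 5: pos7(id29) recv 51: fwd; pos2(id51) recv 50: drop
Round 6: pos0(id26) recv 51: fwd
Round 7: pos1(id47) recv 51: fwd
Round 8: pos2(id51) recv 51: ELECTED
Message ID 50 originates at pos 5; dropped at pos 2 in round 5

Answer: 5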